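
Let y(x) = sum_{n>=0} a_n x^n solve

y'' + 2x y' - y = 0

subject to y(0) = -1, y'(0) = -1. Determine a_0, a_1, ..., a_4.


Ansatz: y(x) = sum_{n>=0} a_n x^n, so y'(x) = sum_{n>=1} n a_n x^(n-1) and y''(x) = sum_{n>=2} n(n-1) a_n x^(n-2).
Substitute into P(x) y'' + Q(x) y' + R(x) y = 0 with P(x) = 1, Q(x) = 2x, R(x) = -1, and match powers of x.
Initial conditions: a_0 = -1, a_1 = -1.
Setting the coefficient of each power of x to zero and solving order by order (substituting the coefficients already found):
  x^0: 2 a_2 - a_0 = 0  ->  2 a_2 = a_0 = -1  ->  a_2 = -1/2
  x^1: 6 a_3 + a_1 = 0  ->  6 a_3 = -a_1 = 1  ->  a_3 = 1/6
  x^2: 12 a_4 + 3 a_2 = 0  ->  12 a_4 = -3 a_2 = 3/2  ->  a_4 = 1/8
Truncated series: y(x) = -1 - x - (1/2) x^2 + (1/6) x^3 + (1/8) x^4 + O(x^5).

a_0 = -1; a_1 = -1; a_2 = -1/2; a_3 = 1/6; a_4 = 1/8


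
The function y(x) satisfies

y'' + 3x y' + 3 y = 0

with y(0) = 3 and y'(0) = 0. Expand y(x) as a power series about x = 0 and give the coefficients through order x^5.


Ansatz: y(x) = sum_{n>=0} a_n x^n, so y'(x) = sum_{n>=1} n a_n x^(n-1) and y''(x) = sum_{n>=2} n(n-1) a_n x^(n-2).
Substitute into P(x) y'' + Q(x) y' + R(x) y = 0 with P(x) = 1, Q(x) = 3x, R(x) = 3, and match powers of x.
Initial conditions: a_0 = 3, a_1 = 0.
Setting the coefficient of each power of x to zero and solving order by order (substituting the coefficients already found):
  x^0: 2 a_2 + 3 a_0 = 0  ->  2 a_2 = -3 a_0 = -9  ->  a_2 = -9/2
  x^1: 6 a_3 + 6 a_1 = 0  ->  6 a_3 = -6 a_1 = 0  ->  a_3 = 0
  x^2: 12 a_4 + 9 a_2 = 0  ->  12 a_4 = -9 a_2 = 81/2  ->  a_4 = 27/8
  x^3: 20 a_5 + 12 a_3 = 0  ->  20 a_5 = -12 a_3 = 0  ->  a_5 = 0
Truncated series: y(x) = 3 - (9/2) x^2 + (27/8) x^4 + O(x^6).

a_0 = 3; a_1 = 0; a_2 = -9/2; a_3 = 0; a_4 = 27/8; a_5 = 0


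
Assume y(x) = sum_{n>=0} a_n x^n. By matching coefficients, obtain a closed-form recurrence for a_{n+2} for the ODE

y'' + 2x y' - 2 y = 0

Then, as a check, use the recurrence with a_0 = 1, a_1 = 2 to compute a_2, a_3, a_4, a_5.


Substitute y = sum_n a_n x^n.
y''(x) has coefficient (n+2)(n+1) a_{n+2} at x^n;
2 x y'(x) has coefficient 2 n a_n at x^n (shift);
-2 y(x) has coefficient -2 a_n at x^n.
Matching x^n: (n+2)(n+1) a_{n+2} + (2n - 2) a_n = 0.
Thus a_{n+2} = (-2n + 2) / ((n+1)(n+2)) * a_n.

Check with a_0 = 1, a_1 = 2 (apply the recurrence for n = 0, 1, 2, 3): a_0 = 1, a_1 = 2, a_2 = 1, a_3 = 0, a_4 = -1/6, a_5 = 0.

a_(n+2) = (-2n + 2) / ((n+1)(n+2)) * a_n; check: a_0 = 1, a_1 = 2, a_2 = 1, a_3 = 0, a_4 = -1/6, a_5 = 0


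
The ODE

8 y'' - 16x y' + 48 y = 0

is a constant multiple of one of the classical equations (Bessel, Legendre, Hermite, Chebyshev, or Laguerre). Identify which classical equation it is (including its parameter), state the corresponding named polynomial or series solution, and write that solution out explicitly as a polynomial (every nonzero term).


All three coefficients share the factor 8; dividing through by 8 gives  y'' - 2x y' + 6 y = 0.
This matches the Hermite equation y'' - 2x y' + 2n y = 0 with 2n = 6, so n = 3; the polynomial solution is H_3(x).
With y = sum_k a_k x^k, matching x^k gives (k+2)(k+1) a_{k+2} = 2(k - n) a_k = 2(k - 3) a_k. The right side vanishes at k = 3, so the series with the parity of 3 terminates at degree 3.
Standard normalization: leading coefficient of H_n is 2^n, so a_3 = 2^3 = 8. Work downward with a_k = (k+1)(k+2) a_{k+2} / (2(k - n)):
  a_1 = (2)(3)(8) / (2(1 - 3)) = 48/(-4) = -12
Hence H_3(x) = 8 x^3 - 12 x.

H_3(x); series = 8 x^3 - 12 x


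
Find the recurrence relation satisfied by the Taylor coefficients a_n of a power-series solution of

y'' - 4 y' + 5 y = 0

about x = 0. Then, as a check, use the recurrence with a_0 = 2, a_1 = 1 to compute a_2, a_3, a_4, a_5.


Substitute y = sum_n a_n x^n.
y''(x) has coefficient (n+2)(n+1) a_{n+2} at x^n;
-4 y'(x) has coefficient -4 (n+1) a_{n+1} at x^n;
5 y(x) has coefficient 5 a_n at x^n.
Matching x^n: (n+2)(n+1) a_{n+2} - 4 (n+1) a_{n+1} + 5 a_n = 0.
Thus a_{n+2} = [4 (n+1) a_{n+1} - 5 a_n] / ((n+1)(n+2)).

Check with a_0 = 2, a_1 = 1 (apply the recurrence for n = 0, 1, 2, 3): a_0 = 2, a_1 = 1, a_2 = -3, a_3 = -29/6, a_4 = -43/12, a_5 = -199/120.

a_(n+2) = [4 (n+1) a_(n+1) - 5 a_n] / ((n+1)(n+2)); check: a_0 = 2, a_1 = 1, a_2 = -3, a_3 = -29/6, a_4 = -43/12, a_5 = -199/120


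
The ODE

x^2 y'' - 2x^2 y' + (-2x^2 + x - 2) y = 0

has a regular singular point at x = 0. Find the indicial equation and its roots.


Divide by x^2 to reach normal form y'' + P_1(x) y' + P_2(x) y = 0 with P_1(x) = -2 and P_2(x) = -2 + 1/x - 2/x^2.
x = 0 is a singular point because the y-coefficient -2 + 1/x - 2/x^2 has a pole at x = 0.
It is a regular singular point because x P_1(x) = p(x) = -2x and x^2 P_2(x) = q(x) = -2x^2 + x - 2 are polynomials, hence analytic at x = 0.
p(0) = 0,  q(0) = -2.
Indicial equation: r(r-1) + p(0) r + q(0) = 0, i.e. r^2 + (p(0) - 1) r + q(0) = 0, i.e. r^2 - 1 r - 2 = 0.
Discriminant: (-1)^2 - 4(-2) = 9, so r = (1 ± 3)/2.
Solving: r_1 = 2, r_2 = -1.

indicial: r^2 - 1 r - 2 = 0; roots r_1 = 2, r_2 = -1


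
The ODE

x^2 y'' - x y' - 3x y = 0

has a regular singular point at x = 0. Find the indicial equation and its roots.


Divide by x^2 to reach normal form y'' + P_1(x) y' + P_2(x) y = 0 with P_1(x) = -1/x and P_2(x) = -3/x.
x = 0 is a singular point because the y'-coefficient -1/x has a pole at x = 0 and the y-coefficient -3/x has a pole at x = 0.
It is a regular singular point because x P_1(x) = p(x) = -1 and x^2 P_2(x) = q(x) = -3x are polynomials, hence analytic at x = 0.
p(0) = -1,  q(0) = 0.
Indicial equation: r(r-1) + p(0) r + q(0) = 0, i.e. r^2 + (p(0) - 1) r + q(0) = 0, i.e. r^2 - 2 r = 0.
Discriminant: (-2)^2 - 4(0) = 4, so r = (2 ± 2)/2.
Solving: r_1 = 2, r_2 = 0.

indicial: r^2 - 2 r = 0; roots r_1 = 2, r_2 = 0


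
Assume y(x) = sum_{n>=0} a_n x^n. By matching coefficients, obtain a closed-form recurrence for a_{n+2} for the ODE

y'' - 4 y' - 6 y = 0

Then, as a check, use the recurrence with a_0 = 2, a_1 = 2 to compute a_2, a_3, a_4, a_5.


Substitute y = sum_n a_n x^n.
y''(x) has coefficient (n+2)(n+1) a_{n+2} at x^n;
-4 y'(x) has coefficient -4 (n+1) a_{n+1} at x^n;
-6 y(x) has coefficient -6 a_n at x^n.
Matching x^n: (n+2)(n+1) a_{n+2} - 4 (n+1) a_{n+1} - 6 a_n = 0.
Thus a_{n+2} = [4 (n+1) a_{n+1} + 6 a_n] / ((n+1)(n+2)).

Check with a_0 = 2, a_1 = 2 (apply the recurrence for n = 0, 1, 2, 3): a_0 = 2, a_1 = 2, a_2 = 10, a_3 = 46/3, a_4 = 61/3, a_5 = 313/15.

a_(n+2) = [4 (n+1) a_(n+1) + 6 a_n] / ((n+1)(n+2)); check: a_0 = 2, a_1 = 2, a_2 = 10, a_3 = 46/3, a_4 = 61/3, a_5 = 313/15


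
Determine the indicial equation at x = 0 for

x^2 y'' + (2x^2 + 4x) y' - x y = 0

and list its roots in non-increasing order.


Divide by x^2 to reach normal form y'' + P_1(x) y' + P_2(x) y = 0 with P_1(x) = 2 + 4/x and P_2(x) = -1/x.
x = 0 is a singular point because the y'-coefficient 2 + 4/x has a pole at x = 0 and the y-coefficient -1/x has a pole at x = 0.
It is a regular singular point because x P_1(x) = p(x) = 2x + 4 and x^2 P_2(x) = q(x) = -x are polynomials, hence analytic at x = 0.
p(0) = 4,  q(0) = 0.
Indicial equation: r(r-1) + p(0) r + q(0) = 0, i.e. r^2 + (p(0) - 1) r + q(0) = 0, i.e. r^2 + 3 r = 0.
Discriminant: (3)^2 - 4(0) = 9, so r = (-3 ± 3)/2.
Solving: r_1 = 0, r_2 = -3.

indicial: r^2 + 3 r = 0; roots r_1 = 0, r_2 = -3


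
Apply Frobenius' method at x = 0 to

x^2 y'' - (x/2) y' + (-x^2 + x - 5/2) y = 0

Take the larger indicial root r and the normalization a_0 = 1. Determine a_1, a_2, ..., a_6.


Write in Frobenius form y'' + (p(x)/x) y' + (q(x)/x^2) y = 0:
  p(x) = -1/2,  q(x) = -x^2 + x - 5/2.
Indicial equation: r(r-1) + (-1/2) r + (-5/2) = 0 -> roots r_1 = 5/2, r_2 = -1.
Take r = r_1 = 5/2. Let y(x) = x^r sum_{n>=0} a_n x^n with a_0 = 1.
Substitute y = x^r sum a_n x^n and match x^{r+n}. The recurrence is
  D(n) a_n + 1 a_{n-1} - 1 a_{n-2} = 0,  where D(n) = (r+n)(r+n-1) + (-1/2)(r+n) + (-5/2).
  a_n = [-1 a_{n-1} + 1 a_{n-2}] / D(n).
Since the indicial polynomial factors as (r - r_1)(r - r_2), D(n) = (r_1 + n - r_1)(r_1 + n - r_2) = n(n + 7/2).
Evaluating step by step (a_0 = 1):
  n = 1: D(1) = 1(1 + 7/2) = 9/2; numerator = -1(1) = -1; a_1 = (-1)/(9/2) = -2/9
  n = 2: D(2) = 2(2 + 7/2) = 11; numerator = -1(-2/9) + 1(1) = 11/9; a_2 = (11/9)/(11) = 1/9
  n = 3: D(3) = 3(3 + 7/2) = 39/2; numerator = -1(1/9) + 1(-2/9) = -1/3; a_3 = (-1/3)/(39/2) = -2/117
  n = 4: D(4) = 4(4 + 7/2) = 30; numerator = -1(-2/117) + 1(1/9) = 5/39; a_4 = (5/39)/(30) = 1/234
  n = 5: D(5) = 5(5 + 7/2) = 85/2; numerator = -1(1/234) + 1(-2/117) = -5/234; a_5 = (-5/234)/(85/2) = -1/1989
  n = 6: D(6) = 6(6 + 7/2) = 57; numerator = -1(-1/1989) + 1(1/234) = 19/3978; a_6 = (19/3978)/(57) = 1/11934

r = 5/2; a_0 = 1; a_1 = -2/9; a_2 = 1/9; a_3 = -2/117; a_4 = 1/234; a_5 = -1/1989; a_6 = 1/11934


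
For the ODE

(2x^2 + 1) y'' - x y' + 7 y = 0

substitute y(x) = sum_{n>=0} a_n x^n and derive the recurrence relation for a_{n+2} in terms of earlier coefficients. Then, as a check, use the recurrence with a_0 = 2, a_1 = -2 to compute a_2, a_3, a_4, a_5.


Substitute y = sum_n a_n x^n.
(1 + 2 x^2) y'' contributes (n+2)(n+1) a_{n+2} + 2 n(n-1) a_n at x^n.
-x y'(x) contributes -n a_n at x^n.
7 y(x) contributes 7 a_n at x^n.
Matching x^n: (n+2)(n+1) a_{n+2} + (2 n(n-1) - n + 7) a_n = 0.
Thus a_{n+2} = (-2 n(n-1) + n - 7) / ((n+1)(n+2)) * a_n.

Check with a_0 = 2, a_1 = -2 (apply the recurrence for n = 0, 1, 2, 3): a_0 = 2, a_1 = -2, a_2 = -7, a_3 = 2, a_4 = 21/4, a_5 = -8/5.

a_(n+2) = (-2 n(n-1) + n - 7) / ((n+1)(n+2)) * a_n; check: a_0 = 2, a_1 = -2, a_2 = -7, a_3 = 2, a_4 = 21/4, a_5 = -8/5


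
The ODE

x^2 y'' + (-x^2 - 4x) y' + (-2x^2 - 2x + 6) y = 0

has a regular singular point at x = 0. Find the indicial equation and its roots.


Divide by x^2 to reach normal form y'' + P_1(x) y' + P_2(x) y = 0 with P_1(x) = -1 - 4/x and P_2(x) = -2 - 2/x + 6/x^2.
x = 0 is a singular point because the y'-coefficient -1 - 4/x has a pole at x = 0 and the y-coefficient -2 - 2/x + 6/x^2 has a pole at x = 0.
It is a regular singular point because x P_1(x) = p(x) = -x - 4 and x^2 P_2(x) = q(x) = -2x^2 - 2x + 6 are polynomials, hence analytic at x = 0.
p(0) = -4,  q(0) = 6.
Indicial equation: r(r-1) + p(0) r + q(0) = 0, i.e. r^2 + (p(0) - 1) r + q(0) = 0, i.e. r^2 - 5 r + 6 = 0.
Discriminant: (-5)^2 - 4(6) = 1, so r = (5 ± 1)/2.
Solving: r_1 = 3, r_2 = 2.

indicial: r^2 - 5 r + 6 = 0; roots r_1 = 3, r_2 = 2


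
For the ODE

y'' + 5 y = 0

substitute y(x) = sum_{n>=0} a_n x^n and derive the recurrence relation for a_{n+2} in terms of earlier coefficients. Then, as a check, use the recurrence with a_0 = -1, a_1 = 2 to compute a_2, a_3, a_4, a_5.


Substitute y = sum_n a_n x^n into y'' + (const) y = 0.
y''(x) = sum_{n>=0} (n+2)(n+1) a_{n+2} x^n.
The ODE becomes sum_n [(n+2)(n+1) a_{n+2} + 5 a_n] x^n = 0.
Setting each coefficient to zero gives the recurrence:
  (n+2)(n+1) a_{n+2} + 5 a_n = 0,
  a_{n+2} = -5 / ((n+1)(n+2)) a_n.

Check with a_0 = -1, a_1 = 2 (apply the recurrence for n = 0, 1, 2, 3): a_0 = -1, a_1 = 2, a_2 = 5/2, a_3 = -5/3, a_4 = -25/24, a_5 = 5/12.

a_{n+2} = -5/((n+1)(n+2)) * a_n; check: a_0 = -1, a_1 = 2, a_2 = 5/2, a_3 = -5/3, a_4 = -25/24, a_5 = 5/12


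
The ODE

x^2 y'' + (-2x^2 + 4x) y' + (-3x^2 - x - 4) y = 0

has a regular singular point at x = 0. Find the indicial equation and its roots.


Divide by x^2 to reach normal form y'' + P_1(x) y' + P_2(x) y = 0 with P_1(x) = -2 + 4/x and P_2(x) = -3 - 1/x - 4/x^2.
x = 0 is a singular point because the y'-coefficient -2 + 4/x has a pole at x = 0 and the y-coefficient -3 - 1/x - 4/x^2 has a pole at x = 0.
It is a regular singular point because x P_1(x) = p(x) = 4 - 2x and x^2 P_2(x) = q(x) = -3x^2 - x - 4 are polynomials, hence analytic at x = 0.
p(0) = 4,  q(0) = -4.
Indicial equation: r(r-1) + p(0) r + q(0) = 0, i.e. r^2 + (p(0) - 1) r + q(0) = 0, i.e. r^2 + 3 r - 4 = 0.
Discriminant: (3)^2 - 4(-4) = 25, so r = (-3 ± 5)/2.
Solving: r_1 = 1, r_2 = -4.

indicial: r^2 + 3 r - 4 = 0; roots r_1 = 1, r_2 = -4


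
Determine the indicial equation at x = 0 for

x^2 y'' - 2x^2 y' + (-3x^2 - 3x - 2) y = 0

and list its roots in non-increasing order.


Divide by x^2 to reach normal form y'' + P_1(x) y' + P_2(x) y = 0 with P_1(x) = -2 and P_2(x) = -3 - 3/x - 2/x^2.
x = 0 is a singular point because the y-coefficient -3 - 3/x - 2/x^2 has a pole at x = 0.
It is a regular singular point because x P_1(x) = p(x) = -2x and x^2 P_2(x) = q(x) = -3x^2 - 3x - 2 are polynomials, hence analytic at x = 0.
p(0) = 0,  q(0) = -2.
Indicial equation: r(r-1) + p(0) r + q(0) = 0, i.e. r^2 + (p(0) - 1) r + q(0) = 0, i.e. r^2 - 1 r - 2 = 0.
Discriminant: (-1)^2 - 4(-2) = 9, so r = (1 ± 3)/2.
Solving: r_1 = 2, r_2 = -1.

indicial: r^2 - 1 r - 2 = 0; roots r_1 = 2, r_2 = -1


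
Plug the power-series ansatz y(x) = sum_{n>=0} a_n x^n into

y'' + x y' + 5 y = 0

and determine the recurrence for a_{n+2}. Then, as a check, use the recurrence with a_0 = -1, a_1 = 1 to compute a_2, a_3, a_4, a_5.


Substitute y = sum_n a_n x^n.
y''(x) has coefficient (n+2)(n+1) a_{n+2} at x^n;
x y'(x) has coefficient n a_n at x^n (shift);
5 y(x) has coefficient 5 a_n at x^n.
Matching x^n: (n+2)(n+1) a_{n+2} + (n + 5) a_n = 0.
Thus a_{n+2} = (-n - 5) / ((n+1)(n+2)) * a_n.

Check with a_0 = -1, a_1 = 1 (apply the recurrence for n = 0, 1, 2, 3): a_0 = -1, a_1 = 1, a_2 = 5/2, a_3 = -1, a_4 = -35/24, a_5 = 2/5.

a_(n+2) = (-n - 5) / ((n+1)(n+2)) * a_n; check: a_0 = -1, a_1 = 1, a_2 = 5/2, a_3 = -1, a_4 = -35/24, a_5 = 2/5


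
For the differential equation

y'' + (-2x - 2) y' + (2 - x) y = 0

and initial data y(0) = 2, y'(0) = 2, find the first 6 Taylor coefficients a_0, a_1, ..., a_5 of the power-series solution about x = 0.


Ansatz: y(x) = sum_{n>=0} a_n x^n, so y'(x) = sum_{n>=1} n a_n x^(n-1) and y''(x) = sum_{n>=2} n(n-1) a_n x^(n-2).
Substitute into P(x) y'' + Q(x) y' + R(x) y = 0 with P(x) = 1, Q(x) = -2x - 2, R(x) = 2 - x, and match powers of x.
Initial conditions: a_0 = 2, a_1 = 2.
Setting the coefficient of each power of x to zero and solving order by order (substituting the coefficients already found):
  x^0: 2 a_2 - 2 a_1 + 2 a_0 = 0  ->  2 a_2 = 2 a_1 - 2 a_0 = 0  ->  a_2 = 0
  x^1: 6 a_3 - 4 a_2 - a_0 = 0  ->  6 a_3 = 4 a_2 + a_0 = 2  ->  a_3 = 1/3
  x^2: 12 a_4 - 6 a_3 - 2 a_2 - a_1 = 0  ->  12 a_4 = 6 a_3 + 2 a_2 + a_1 = 4  ->  a_4 = 1/3
  x^3: 20 a_5 - 8 a_4 - 4 a_3 - a_2 = 0  ->  20 a_5 = 8 a_4 + 4 a_3 + a_2 = 4  ->  a_5 = 1/5
Truncated series: y(x) = 2 + 2 x + (1/3) x^3 + (1/3) x^4 + (1/5) x^5 + O(x^6).

a_0 = 2; a_1 = 2; a_2 = 0; a_3 = 1/3; a_4 = 1/3; a_5 = 1/5


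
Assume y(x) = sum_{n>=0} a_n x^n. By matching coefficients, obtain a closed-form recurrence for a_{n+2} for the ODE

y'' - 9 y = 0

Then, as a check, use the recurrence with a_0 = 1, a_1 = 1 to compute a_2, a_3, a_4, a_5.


Substitute y = sum_n a_n x^n into y'' + (const) y = 0.
y''(x) = sum_{n>=0} (n+2)(n+1) a_{n+2} x^n.
The ODE becomes sum_n [(n+2)(n+1) a_{n+2} - 9 a_n] x^n = 0.
Setting each coefficient to zero gives the recurrence:
  (n+2)(n+1) a_{n+2} - 9 a_n = 0,
  a_{n+2} = 9 / ((n+1)(n+2)) a_n.

Check with a_0 = 1, a_1 = 1 (apply the recurrence for n = 0, 1, 2, 3): a_0 = 1, a_1 = 1, a_2 = 9/2, a_3 = 3/2, a_4 = 27/8, a_5 = 27/40.

a_{n+2} = 9/((n+1)(n+2)) * a_n; check: a_0 = 1, a_1 = 1, a_2 = 9/2, a_3 = 3/2, a_4 = 27/8, a_5 = 27/40


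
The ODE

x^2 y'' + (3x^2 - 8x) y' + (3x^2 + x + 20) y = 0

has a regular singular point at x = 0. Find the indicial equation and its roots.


Divide by x^2 to reach normal form y'' + P_1(x) y' + P_2(x) y = 0 with P_1(x) = 3 - 8/x and P_2(x) = 3 + 1/x + 20/x^2.
x = 0 is a singular point because the y'-coefficient 3 - 8/x has a pole at x = 0 and the y-coefficient 3 + 1/x + 20/x^2 has a pole at x = 0.
It is a regular singular point because x P_1(x) = p(x) = 3x - 8 and x^2 P_2(x) = q(x) = 3x^2 + x + 20 are polynomials, hence analytic at x = 0.
p(0) = -8,  q(0) = 20.
Indicial equation: r(r-1) + p(0) r + q(0) = 0, i.e. r^2 + (p(0) - 1) r + q(0) = 0, i.e. r^2 - 9 r + 20 = 0.
Discriminant: (-9)^2 - 4(20) = 1, so r = (9 ± 1)/2.
Solving: r_1 = 5, r_2 = 4.

indicial: r^2 - 9 r + 20 = 0; roots r_1 = 5, r_2 = 4


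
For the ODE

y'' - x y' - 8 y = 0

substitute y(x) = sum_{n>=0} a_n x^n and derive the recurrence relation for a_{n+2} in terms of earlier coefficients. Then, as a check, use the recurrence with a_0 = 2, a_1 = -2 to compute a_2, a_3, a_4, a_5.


Substitute y = sum_n a_n x^n.
y''(x) has coefficient (n+2)(n+1) a_{n+2} at x^n;
-x y'(x) has coefficient -n a_n at x^n (shift);
-8 y(x) has coefficient -8 a_n at x^n.
Matching x^n: (n+2)(n+1) a_{n+2} + (-n - 8) a_n = 0.
Thus a_{n+2} = (n + 8) / ((n+1)(n+2)) * a_n.

Check with a_0 = 2, a_1 = -2 (apply the recurrence for n = 0, 1, 2, 3): a_0 = 2, a_1 = -2, a_2 = 8, a_3 = -3, a_4 = 20/3, a_5 = -33/20.

a_(n+2) = (n + 8) / ((n+1)(n+2)) * a_n; check: a_0 = 2, a_1 = -2, a_2 = 8, a_3 = -3, a_4 = 20/3, a_5 = -33/20


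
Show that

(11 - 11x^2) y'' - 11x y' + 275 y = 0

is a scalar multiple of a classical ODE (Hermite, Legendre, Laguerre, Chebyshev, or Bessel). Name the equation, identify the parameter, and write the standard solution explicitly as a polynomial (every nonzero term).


All three coefficients share the factor 11; dividing through by 11 gives  (1 - x^2) y'' - x y' + 25 y = 0.
This matches the Chebyshev equation (1 - x^2) y'' - x y' + n^2 y = 0 (note the -x y' term, not -2x y') with n^2 = 25, so n = 5; the polynomial solution is T_5(x).
With y = sum_k a_k x^k, matching x^k gives (k+2)(k+1) a_{k+2} = (k^2 - n^2) a_k = (k - 5)(k + 5) a_k. The right side vanishes at k = 5, so the series with the parity of 5 terminates at degree 5.
Standard normalization: leading coefficient of T_n is 2^(n-1), so a_5 = 2^4 = 16. Work downward with a_k = (k+1)(k+2) a_{k+2} / ((k - 5)(k + 5)):
  a_3 = (4)(5)(16) / ((3 - 5)(3 + 5)) = 320/(-16) = -20
  a_1 = (2)(3)(-20) / ((1 - 5)(1 + 5)) = -120/(-24) = 5
Hence T_5(x) = 16 x^5 - 20 x^3 + 5 x.

T_5(x); series = 16 x^5 - 20 x^3 + 5 x


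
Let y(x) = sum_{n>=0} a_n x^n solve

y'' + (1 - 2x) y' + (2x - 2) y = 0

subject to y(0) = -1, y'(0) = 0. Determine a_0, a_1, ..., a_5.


Ansatz: y(x) = sum_{n>=0} a_n x^n, so y'(x) = sum_{n>=1} n a_n x^(n-1) and y''(x) = sum_{n>=2} n(n-1) a_n x^(n-2).
Substitute into P(x) y'' + Q(x) y' + R(x) y = 0 with P(x) = 1, Q(x) = 1 - 2x, R(x) = 2x - 2, and match powers of x.
Initial conditions: a_0 = -1, a_1 = 0.
Setting the coefficient of each power of x to zero and solving order by order (substituting the coefficients already found):
  x^0: 2 a_2 + a_1 - 2 a_0 = 0  ->  2 a_2 = -a_1 + 2 a_0 = -2  ->  a_2 = -1
  x^1: 6 a_3 + 2 a_2 - 4 a_1 + 2 a_0 = 0  ->  6 a_3 = -2 a_2 + 4 a_1 - 2 a_0 = 4  ->  a_3 = 2/3
  x^2: 12 a_4 + 3 a_3 - 6 a_2 + 2 a_1 = 0  ->  12 a_4 = -3 a_3 + 6 a_2 - 2 a_1 = -8  ->  a_4 = -2/3
  x^3: 20 a_5 + 4 a_4 - 8 a_3 + 2 a_2 = 0  ->  20 a_5 = -4 a_4 + 8 a_3 - 2 a_2 = 10  ->  a_5 = 1/2
Truncated series: y(x) = -1 - x^2 + (2/3) x^3 - (2/3) x^4 + (1/2) x^5 + O(x^6).

a_0 = -1; a_1 = 0; a_2 = -1; a_3 = 2/3; a_4 = -2/3; a_5 = 1/2


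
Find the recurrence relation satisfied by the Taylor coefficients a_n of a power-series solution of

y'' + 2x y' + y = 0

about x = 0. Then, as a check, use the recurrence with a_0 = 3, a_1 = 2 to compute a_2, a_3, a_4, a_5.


Substitute y = sum_n a_n x^n.
y''(x) has coefficient (n+2)(n+1) a_{n+2} at x^n;
2 x y'(x) has coefficient 2 n a_n at x^n (shift);
y(x) has coefficient 1 a_n at x^n.
Matching x^n: (n+2)(n+1) a_{n+2} + (2n + 1) a_n = 0.
Thus a_{n+2} = (-2n - 1) / ((n+1)(n+2)) * a_n.

Check with a_0 = 3, a_1 = 2 (apply the recurrence for n = 0, 1, 2, 3): a_0 = 3, a_1 = 2, a_2 = -3/2, a_3 = -1, a_4 = 5/8, a_5 = 7/20.

a_(n+2) = (-2n - 1) / ((n+1)(n+2)) * a_n; check: a_0 = 3, a_1 = 2, a_2 = -3/2, a_3 = -1, a_4 = 5/8, a_5 = 7/20


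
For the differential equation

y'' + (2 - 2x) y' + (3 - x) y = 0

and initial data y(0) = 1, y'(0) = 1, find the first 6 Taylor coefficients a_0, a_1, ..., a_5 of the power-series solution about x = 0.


Ansatz: y(x) = sum_{n>=0} a_n x^n, so y'(x) = sum_{n>=1} n a_n x^(n-1) and y''(x) = sum_{n>=2} n(n-1) a_n x^(n-2).
Substitute into P(x) y'' + Q(x) y' + R(x) y = 0 with P(x) = 1, Q(x) = 2 - 2x, R(x) = 3 - x, and match powers of x.
Initial conditions: a_0 = 1, a_1 = 1.
Setting the coefficient of each power of x to zero and solving order by order (substituting the coefficients already found):
  x^0: 2 a_2 + 2 a_1 + 3 a_0 = 0  ->  2 a_2 = -2 a_1 - 3 a_0 = -5  ->  a_2 = -5/2
  x^1: 6 a_3 + 4 a_2 + a_1 - a_0 = 0  ->  6 a_3 = -4 a_2 - a_1 + a_0 = 10  ->  a_3 = 5/3
  x^2: 12 a_4 + 6 a_3 - a_2 - a_1 = 0  ->  12 a_4 = -6 a_3 + a_2 + a_1 = -23/2  ->  a_4 = -23/24
  x^3: 20 a_5 + 8 a_4 - 3 a_3 - a_2 = 0  ->  20 a_5 = -8 a_4 + 3 a_3 + a_2 = 61/6  ->  a_5 = 61/120
Truncated series: y(x) = 1 + x - (5/2) x^2 + (5/3) x^3 - (23/24) x^4 + (61/120) x^5 + O(x^6).

a_0 = 1; a_1 = 1; a_2 = -5/2; a_3 = 5/3; a_4 = -23/24; a_5 = 61/120


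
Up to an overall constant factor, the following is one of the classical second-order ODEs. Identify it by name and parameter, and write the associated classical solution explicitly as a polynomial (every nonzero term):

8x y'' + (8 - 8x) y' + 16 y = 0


All three coefficients share the factor 8; dividing through by 8 gives  x y'' + (1 - x) y' + 2 y = 0.
This matches the Laguerre equation x y'' + (1 - x) y' + n y = 0 with n = 2; the polynomial solution is L_2(x).
With y = sum_k a_k x^k, matching x^k gives (k+1)k a_{k+1} + (k+1) a_{k+1} - k a_k + n a_k = 0, i.e. (k+1)^2 a_{k+1} = (k - n) a_k = (k - 2) a_k. The right side vanishes at k = 2, so the series terminates at degree 2.
Standard normalization L_n(0) = 1 gives a_0 = 1. Work upward with a_{k+1} = (k - 2) a_k / (k+1)^2:
  a_1 = (0 - 2)(1) / 1^2 = -2/1 = -2
  a_2 = (1 - 2)(-2) / 2^2 = 2/4 = 1/2
Hence L_2(x) = x^2/2 - 2 x + 1.

L_2(x); series = x^2/2 - 2 x + 1


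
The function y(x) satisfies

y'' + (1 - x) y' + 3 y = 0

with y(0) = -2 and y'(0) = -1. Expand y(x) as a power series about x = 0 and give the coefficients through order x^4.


Ansatz: y(x) = sum_{n>=0} a_n x^n, so y'(x) = sum_{n>=1} n a_n x^(n-1) and y''(x) = sum_{n>=2} n(n-1) a_n x^(n-2).
Substitute into P(x) y'' + Q(x) y' + R(x) y = 0 with P(x) = 1, Q(x) = 1 - x, R(x) = 3, and match powers of x.
Initial conditions: a_0 = -2, a_1 = -1.
Setting the coefficient of each power of x to zero and solving order by order (substituting the coefficients already found):
  x^0: 2 a_2 + a_1 + 3 a_0 = 0  ->  2 a_2 = -a_1 - 3 a_0 = 7  ->  a_2 = 7/2
  x^1: 6 a_3 + 2 a_2 + 2 a_1 = 0  ->  6 a_3 = -2 a_2 - 2 a_1 = -5  ->  a_3 = -5/6
  x^2: 12 a_4 + 3 a_3 + a_2 = 0  ->  12 a_4 = -3 a_3 - a_2 = -1  ->  a_4 = -1/12
Truncated series: y(x) = -2 - x + (7/2) x^2 - (5/6) x^3 - (1/12) x^4 + O(x^5).

a_0 = -2; a_1 = -1; a_2 = 7/2; a_3 = -5/6; a_4 = -1/12


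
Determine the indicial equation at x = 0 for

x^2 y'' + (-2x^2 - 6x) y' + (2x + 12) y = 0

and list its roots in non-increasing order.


Divide by x^2 to reach normal form y'' + P_1(x) y' + P_2(x) y = 0 with P_1(x) = -2 - 6/x and P_2(x) = 2/x + 12/x^2.
x = 0 is a singular point because the y'-coefficient -2 - 6/x has a pole at x = 0 and the y-coefficient 2/x + 12/x^2 has a pole at x = 0.
It is a regular singular point because x P_1(x) = p(x) = -2x - 6 and x^2 P_2(x) = q(x) = 2x + 12 are polynomials, hence analytic at x = 0.
p(0) = -6,  q(0) = 12.
Indicial equation: r(r-1) + p(0) r + q(0) = 0, i.e. r^2 + (p(0) - 1) r + q(0) = 0, i.e. r^2 - 7 r + 12 = 0.
Discriminant: (-7)^2 - 4(12) = 1, so r = (7 ± 1)/2.
Solving: r_1 = 4, r_2 = 3.

indicial: r^2 - 7 r + 12 = 0; roots r_1 = 4, r_2 = 3


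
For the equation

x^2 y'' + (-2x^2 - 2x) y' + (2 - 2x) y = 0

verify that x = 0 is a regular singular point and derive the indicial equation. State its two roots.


Divide by x^2 to reach normal form y'' + P_1(x) y' + P_2(x) y = 0 with P_1(x) = -2 - 2/x and P_2(x) = -2/x + 2/x^2.
x = 0 is a singular point because the y'-coefficient -2 - 2/x has a pole at x = 0 and the y-coefficient -2/x + 2/x^2 has a pole at x = 0.
It is a regular singular point because x P_1(x) = p(x) = -2x - 2 and x^2 P_2(x) = q(x) = 2 - 2x are polynomials, hence analytic at x = 0.
p(0) = -2,  q(0) = 2.
Indicial equation: r(r-1) + p(0) r + q(0) = 0, i.e. r^2 + (p(0) - 1) r + q(0) = 0, i.e. r^2 - 3 r + 2 = 0.
Discriminant: (-3)^2 - 4(2) = 1, so r = (3 ± 1)/2.
Solving: r_1 = 2, r_2 = 1.

indicial: r^2 - 3 r + 2 = 0; roots r_1 = 2, r_2 = 1


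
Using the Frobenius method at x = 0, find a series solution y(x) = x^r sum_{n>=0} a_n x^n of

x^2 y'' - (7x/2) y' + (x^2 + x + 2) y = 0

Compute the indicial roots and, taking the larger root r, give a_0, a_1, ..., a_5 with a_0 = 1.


Write in Frobenius form y'' + (p(x)/x) y' + (q(x)/x^2) y = 0:
  p(x) = -7/2,  q(x) = x^2 + x + 2.
Indicial equation: r(r-1) + (-7/2) r + (2) = 0 -> roots r_1 = 4, r_2 = 1/2.
Take r = r_1 = 4. Let y(x) = x^r sum_{n>=0} a_n x^n with a_0 = 1.
Substitute y = x^r sum a_n x^n and match x^{r+n}. The recurrence is
  D(n) a_n + 1 a_{n-1} + 1 a_{n-2} = 0,  where D(n) = (r+n)(r+n-1) + (-7/2)(r+n) + (2).
  a_n = [-1 a_{n-1} - 1 a_{n-2}] / D(n).
Since the indicial polynomial factors as (r - r_1)(r - r_2), D(n) = (r_1 + n - r_1)(r_1 + n - r_2) = n(n + 7/2).
Evaluating step by step (a_0 = 1):
  n = 1: D(1) = 1(1 + 7/2) = 9/2; numerator = -1(1) = -1; a_1 = (-1)/(9/2) = -2/9
  n = 2: D(2) = 2(2 + 7/2) = 11; numerator = -1(-2/9) - 1(1) = -7/9; a_2 = (-7/9)/(11) = -7/99
  n = 3: D(3) = 3(3 + 7/2) = 39/2; numerator = -1(-7/99) - 1(-2/9) = 29/99; a_3 = (29/99)/(39/2) = 58/3861
  n = 4: D(4) = 4(4 + 7/2) = 30; numerator = -1(58/3861) - 1(-7/99) = 215/3861; a_4 = (215/3861)/(30) = 43/23166
  n = 5: D(5) = 5(5 + 7/2) = 85/2; numerator = -1(43/23166) - 1(58/3861) = -391/23166; a_5 = (-391/23166)/(85/2) = -23/57915

r = 4; a_0 = 1; a_1 = -2/9; a_2 = -7/99; a_3 = 58/3861; a_4 = 43/23166; a_5 = -23/57915


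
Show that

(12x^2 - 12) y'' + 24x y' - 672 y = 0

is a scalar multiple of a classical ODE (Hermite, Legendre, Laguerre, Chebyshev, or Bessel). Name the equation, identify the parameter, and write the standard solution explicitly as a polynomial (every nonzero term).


All three coefficients share the factor -12; dividing through by -12 gives  (1 - x^2) y'' - 2x y' + 56 y = 0.
This matches the Legendre equation (1 - x^2) y'' - 2x y' + n(n+1) y = 0 (note the -2x y' term) with n(n+1) = 56, so n = 7; the polynomial solution is P_7(x).
With y = sum_k a_k x^k, matching x^k gives (k+2)(k+1) a_{k+2} = [k(k+1) - n(n+1)] a_k = (k - 7)(k + 8) a_k. The right side vanishes at k = 7, so the series with the parity of 7 terminates at degree 7.
Standard normalization (P_n(1) = 1): leading coefficient (2n)!/(2^n (n!)^2) = 87178291200/(128*25401600) = 429/16, so a_7 = 429/16. Work downward with a_k = (k+1)(k+2) a_{k+2} / ((k - 7)(k + 8)):
  a_5 = (6)(7)(429/16) / ((5 - 7)(5 + 8)) = (9009/8)/(-26) = -693/16
  a_3 = (4)(5)(-693/16) / ((3 - 7)(3 + 8)) = (-3465/4)/(-44) = 315/16
  a_1 = (2)(3)(315/16) / ((1 - 7)(1 + 8)) = (945/8)/(-54) = -35/16
Hence P_7(x) = 429 x^7/16 - 693 x^5/16 + 315 x^3/16 - 35 x/16.

P_7(x); series = 429 x^7/16 - 693 x^5/16 + 315 x^3/16 - 35 x/16


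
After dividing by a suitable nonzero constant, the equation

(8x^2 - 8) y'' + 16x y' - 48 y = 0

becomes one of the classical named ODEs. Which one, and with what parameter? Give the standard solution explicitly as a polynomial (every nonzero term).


All three coefficients share the factor -8; dividing through by -8 gives  (1 - x^2) y'' - 2x y' + 6 y = 0.
This matches the Legendre equation (1 - x^2) y'' - 2x y' + n(n+1) y = 0 (note the -2x y' term) with n(n+1) = 6, so n = 2; the polynomial solution is P_2(x).
With y = sum_k a_k x^k, matching x^k gives (k+2)(k+1) a_{k+2} = [k(k+1) - n(n+1)] a_k = (k - 2)(k + 3) a_k. The right side vanishes at k = 2, so the series with the parity of 2 terminates at degree 2.
Standard normalization (P_n(1) = 1): leading coefficient (2n)!/(2^n (n!)^2) = 24/(4*4) = 3/2, so a_2 = 3/2. Work downward with a_k = (k+1)(k+2) a_{k+2} / ((k - 2)(k + 3)):
  a_0 = (1)(2)(3/2) / ((0 - 2)(0 + 3)) = 3/(-6) = -1/2
Hence P_2(x) = 3 x^2/2 - 1/2.

P_2(x); series = 3 x^2/2 - 1/2


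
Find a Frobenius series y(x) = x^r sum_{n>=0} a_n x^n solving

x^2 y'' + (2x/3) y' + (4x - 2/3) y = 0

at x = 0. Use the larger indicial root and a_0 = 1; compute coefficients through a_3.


Write in Frobenius form y'' + (p(x)/x) y' + (q(x)/x^2) y = 0:
  p(x) = 2/3,  q(x) = 4x - 2/3.
Indicial equation: r(r-1) + (2/3) r + (-2/3) = 0 -> roots r_1 = 1, r_2 = -2/3.
Take r = r_1 = 1. Let y(x) = x^r sum_{n>=0} a_n x^n with a_0 = 1.
Substitute y = x^r sum a_n x^n and match x^{r+n}. The recurrence is
  D(n) a_n + 4 a_{n-1} = 0,  where D(n) = (r+n)(r+n-1) + (2/3)(r+n) + (-2/3).
  a_n = -4 / D(n) * a_{n-1}.
Since the indicial polynomial factors as (r - r_1)(r - r_2), D(n) = (r_1 + n - r_1)(r_1 + n - r_2) = n(n + 5/3).
Evaluating step by step (a_0 = 1):
  n = 1: D(1) = 1(1 + 5/3) = 8/3; numerator = -4(1) = -4; a_1 = (-4)/(8/3) = -3/2
  n = 2: D(2) = 2(2 + 5/3) = 22/3; numerator = -4(-3/2) = 6; a_2 = (6)/(22/3) = 9/11
  n = 3: D(3) = 3(3 + 5/3) = 14; numerator = -4(9/11) = -36/11; a_3 = (-36/11)/(14) = -18/77

r = 1; a_0 = 1; a_1 = -3/2; a_2 = 9/11; a_3 = -18/77


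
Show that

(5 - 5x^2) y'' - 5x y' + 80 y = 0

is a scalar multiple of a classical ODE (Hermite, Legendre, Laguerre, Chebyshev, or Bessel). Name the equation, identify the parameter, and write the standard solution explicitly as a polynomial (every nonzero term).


All three coefficients share the factor 5; dividing through by 5 gives  (1 - x^2) y'' - x y' + 16 y = 0.
This matches the Chebyshev equation (1 - x^2) y'' - x y' + n^2 y = 0 (note the -x y' term, not -2x y') with n^2 = 16, so n = 4; the polynomial solution is T_4(x).
With y = sum_k a_k x^k, matching x^k gives (k+2)(k+1) a_{k+2} = (k^2 - n^2) a_k = (k - 4)(k + 4) a_k. The right side vanishes at k = 4, so the series with the parity of 4 terminates at degree 4.
Standard normalization: leading coefficient of T_n is 2^(n-1), so a_4 = 2^3 = 8. Work downward with a_k = (k+1)(k+2) a_{k+2} / ((k - 4)(k + 4)):
  a_2 = (3)(4)(8) / ((2 - 4)(2 + 4)) = 96/(-12) = -8
  a_0 = (1)(2)(-8) / ((0 - 4)(0 + 4)) = -16/(-16) = 1
Hence T_4(x) = 8 x^4 - 8 x^2 + 1.

T_4(x); series = 8 x^4 - 8 x^2 + 1


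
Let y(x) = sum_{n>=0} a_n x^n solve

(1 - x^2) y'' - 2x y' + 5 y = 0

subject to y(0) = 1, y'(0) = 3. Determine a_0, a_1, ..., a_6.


Ansatz: y(x) = sum_{n>=0} a_n x^n, so y'(x) = sum_{n>=1} n a_n x^(n-1) and y''(x) = sum_{n>=2} n(n-1) a_n x^(n-2).
Substitute into P(x) y'' + Q(x) y' + R(x) y = 0 with P(x) = 1 - x^2, Q(x) = -2x, R(x) = 5, and match powers of x.
Initial conditions: a_0 = 1, a_1 = 3.
Setting the coefficient of each power of x to zero and solving order by order (substituting the coefficients already found):
  x^0: 2 a_2 + 5 a_0 = 0  ->  2 a_2 = -5 a_0 = -5  ->  a_2 = -5/2
  x^1: 6 a_3 + 3 a_1 = 0  ->  6 a_3 = -3 a_1 = -9  ->  a_3 = -3/2
  x^2: 12 a_4 - a_2 = 0  ->  12 a_4 = a_2 = -5/2  ->  a_4 = -5/24
  x^3: 20 a_5 - 7 a_3 = 0  ->  20 a_5 = 7 a_3 = -21/2  ->  a_5 = -21/40
  x^4: 30 a_6 - 15 a_4 = 0  ->  30 a_6 = 15 a_4 = -25/8  ->  a_6 = -5/48
Truncated series: y(x) = 1 + 3 x - (5/2) x^2 - (3/2) x^3 - (5/24) x^4 - (21/40) x^5 - (5/48) x^6 + O(x^7).

a_0 = 1; a_1 = 3; a_2 = -5/2; a_3 = -3/2; a_4 = -5/24; a_5 = -21/40; a_6 = -5/48


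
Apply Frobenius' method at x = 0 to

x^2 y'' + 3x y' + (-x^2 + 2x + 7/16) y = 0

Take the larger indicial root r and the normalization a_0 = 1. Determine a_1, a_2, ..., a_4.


Write in Frobenius form y'' + (p(x)/x) y' + (q(x)/x^2) y = 0:
  p(x) = 3,  q(x) = -x^2 + 2x + 7/16.
Indicial equation: r(r-1) + (3) r + (7/16) = 0 -> roots r_1 = -1/4, r_2 = -7/4.
Take r = r_1 = -1/4. Let y(x) = x^r sum_{n>=0} a_n x^n with a_0 = 1.
Substitute y = x^r sum a_n x^n and match x^{r+n}. The recurrence is
  D(n) a_n + 2 a_{n-1} - 1 a_{n-2} = 0,  where D(n) = (r+n)(r+n-1) + (3)(r+n) + (7/16).
  a_n = [-2 a_{n-1} + 1 a_{n-2}] / D(n).
Since the indicial polynomial factors as (r - r_1)(r - r_2), D(n) = (r_1 + n - r_1)(r_1 + n - r_2) = n(n + 3/2).
Evaluating step by step (a_0 = 1):
  n = 1: D(1) = 1(1 + 3/2) = 5/2; numerator = -2(1) = -2; a_1 = (-2)/(5/2) = -4/5
  n = 2: D(2) = 2(2 + 3/2) = 7; numerator = -2(-4/5) + 1(1) = 13/5; a_2 = (13/5)/(7) = 13/35
  n = 3: D(3) = 3(3 + 3/2) = 27/2; numerator = -2(13/35) + 1(-4/5) = -54/35; a_3 = (-54/35)/(27/2) = -4/35
  n = 4: D(4) = 4(4 + 3/2) = 22; numerator = -2(-4/35) + 1(13/35) = 3/5; a_4 = (3/5)/(22) = 3/110

r = -1/4; a_0 = 1; a_1 = -4/5; a_2 = 13/35; a_3 = -4/35; a_4 = 3/110


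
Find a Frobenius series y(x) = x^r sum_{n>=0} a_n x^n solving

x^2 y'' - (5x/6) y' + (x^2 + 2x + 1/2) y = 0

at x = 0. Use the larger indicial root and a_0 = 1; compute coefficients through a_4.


Write in Frobenius form y'' + (p(x)/x) y' + (q(x)/x^2) y = 0:
  p(x) = -5/6,  q(x) = x^2 + 2x + 1/2.
Indicial equation: r(r-1) + (-5/6) r + (1/2) = 0 -> roots r_1 = 3/2, r_2 = 1/3.
Take r = r_1 = 3/2. Let y(x) = x^r sum_{n>=0} a_n x^n with a_0 = 1.
Substitute y = x^r sum a_n x^n and match x^{r+n}. The recurrence is
  D(n) a_n + 2 a_{n-1} + 1 a_{n-2} = 0,  where D(n) = (r+n)(r+n-1) + (-5/6)(r+n) + (1/2).
  a_n = [-2 a_{n-1} - 1 a_{n-2}] / D(n).
Since the indicial polynomial factors as (r - r_1)(r - r_2), D(n) = (r_1 + n - r_1)(r_1 + n - r_2) = n(n + 7/6).
Evaluating step by step (a_0 = 1):
  n = 1: D(1) = 1(1 + 7/6) = 13/6; numerator = -2(1) = -2; a_1 = (-2)/(13/6) = -12/13
  n = 2: D(2) = 2(2 + 7/6) = 19/3; numerator = -2(-12/13) - 1(1) = 11/13; a_2 = (11/13)/(19/3) = 33/247
  n = 3: D(3) = 3(3 + 7/6) = 25/2; numerator = -2(33/247) - 1(-12/13) = 162/247; a_3 = (162/247)/(25/2) = 324/6175
  n = 4: D(4) = 4(4 + 7/6) = 62/3; numerator = -2(324/6175) - 1(33/247) = -1473/6175; a_4 = (-1473/6175)/(62/3) = -4419/382850

r = 3/2; a_0 = 1; a_1 = -12/13; a_2 = 33/247; a_3 = 324/6175; a_4 = -4419/382850


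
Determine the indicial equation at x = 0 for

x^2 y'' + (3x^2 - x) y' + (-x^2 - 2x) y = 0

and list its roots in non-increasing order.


Divide by x^2 to reach normal form y'' + P_1(x) y' + P_2(x) y = 0 with P_1(x) = 3 - 1/x and P_2(x) = -1 - 2/x.
x = 0 is a singular point because the y'-coefficient 3 - 1/x has a pole at x = 0 and the y-coefficient -1 - 2/x has a pole at x = 0.
It is a regular singular point because x P_1(x) = p(x) = 3x - 1 and x^2 P_2(x) = q(x) = -x^2 - 2x are polynomials, hence analytic at x = 0.
p(0) = -1,  q(0) = 0.
Indicial equation: r(r-1) + p(0) r + q(0) = 0, i.e. r^2 + (p(0) - 1) r + q(0) = 0, i.e. r^2 - 2 r = 0.
Discriminant: (-2)^2 - 4(0) = 4, so r = (2 ± 2)/2.
Solving: r_1 = 2, r_2 = 0.

indicial: r^2 - 2 r = 0; roots r_1 = 2, r_2 = 0


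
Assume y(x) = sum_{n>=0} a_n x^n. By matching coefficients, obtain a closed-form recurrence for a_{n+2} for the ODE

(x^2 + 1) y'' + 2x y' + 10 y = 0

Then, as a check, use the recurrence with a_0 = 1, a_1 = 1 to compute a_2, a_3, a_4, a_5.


Substitute y = sum_n a_n x^n.
(1 + 1 x^2) y'' contributes (n+2)(n+1) a_{n+2} + n(n-1) a_n at x^n.
2 x y'(x) contributes 2 n a_n at x^n.
10 y(x) contributes 10 a_n at x^n.
Matching x^n: (n+2)(n+1) a_{n+2} + (n(n-1) + 2 n + 10) a_n = 0.
Thus a_{n+2} = (-n(n-1) - 2 n - 10) / ((n+1)(n+2)) * a_n.

Check with a_0 = 1, a_1 = 1 (apply the recurrence for n = 0, 1, 2, 3): a_0 = 1, a_1 = 1, a_2 = -5, a_3 = -2, a_4 = 20/3, a_5 = 11/5.

a_(n+2) = (-n(n-1) - 2 n - 10) / ((n+1)(n+2)) * a_n; check: a_0 = 1, a_1 = 1, a_2 = -5, a_3 = -2, a_4 = 20/3, a_5 = 11/5


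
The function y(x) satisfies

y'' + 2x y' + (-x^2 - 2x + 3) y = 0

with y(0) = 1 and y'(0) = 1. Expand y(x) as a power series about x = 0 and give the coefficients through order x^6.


Ansatz: y(x) = sum_{n>=0} a_n x^n, so y'(x) = sum_{n>=1} n a_n x^(n-1) and y''(x) = sum_{n>=2} n(n-1) a_n x^(n-2).
Substitute into P(x) y'' + Q(x) y' + R(x) y = 0 with P(x) = 1, Q(x) = 2x, R(x) = -x^2 - 2x + 3, and match powers of x.
Initial conditions: a_0 = 1, a_1 = 1.
Setting the coefficient of each power of x to zero and solving order by order (substituting the coefficients already found):
  x^0: 2 a_2 + 3 a_0 = 0  ->  2 a_2 = -3 a_0 = -3  ->  a_2 = -3/2
  x^1: 6 a_3 + 5 a_1 - 2 a_0 = 0  ->  6 a_3 = -5 a_1 + 2 a_0 = -3  ->  a_3 = -1/2
  x^2: 12 a_4 + 7 a_2 - 2 a_1 - a_0 = 0  ->  12 a_4 = -7 a_2 + 2 a_1 + a_0 = 27/2  ->  a_4 = 9/8
  x^3: 20 a_5 + 9 a_3 - 2 a_2 - a_1 = 0  ->  20 a_5 = -9 a_3 + 2 a_2 + a_1 = 5/2  ->  a_5 = 1/8
  x^4: 30 a_6 + 11 a_4 - 2 a_3 - a_2 = 0  ->  30 a_6 = -11 a_4 + 2 a_3 + a_2 = -119/8  ->  a_6 = -119/240
Truncated series: y(x) = 1 + x - (3/2) x^2 - (1/2) x^3 + (9/8) x^4 + (1/8) x^5 - (119/240) x^6 + O(x^7).

a_0 = 1; a_1 = 1; a_2 = -3/2; a_3 = -1/2; a_4 = 9/8; a_5 = 1/8; a_6 = -119/240


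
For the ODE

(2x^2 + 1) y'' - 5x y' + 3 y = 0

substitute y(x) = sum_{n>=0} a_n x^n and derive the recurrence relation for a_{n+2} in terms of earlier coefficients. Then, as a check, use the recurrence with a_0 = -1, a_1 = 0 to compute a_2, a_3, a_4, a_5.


Substitute y = sum_n a_n x^n.
(1 + 2 x^2) y'' contributes (n+2)(n+1) a_{n+2} + 2 n(n-1) a_n at x^n.
-5 x y'(x) contributes -5 n a_n at x^n.
3 y(x) contributes 3 a_n at x^n.
Matching x^n: (n+2)(n+1) a_{n+2} + (2 n(n-1) - 5 n + 3) a_n = 0.
Thus a_{n+2} = (-2 n(n-1) + 5 n - 3) / ((n+1)(n+2)) * a_n.

Check with a_0 = -1, a_1 = 0 (apply the recurrence for n = 0, 1, 2, 3): a_0 = -1, a_1 = 0, a_2 = 3/2, a_3 = 0, a_4 = 3/8, a_5 = 0.

a_(n+2) = (-2 n(n-1) + 5 n - 3) / ((n+1)(n+2)) * a_n; check: a_0 = -1, a_1 = 0, a_2 = 3/2, a_3 = 0, a_4 = 3/8, a_5 = 0


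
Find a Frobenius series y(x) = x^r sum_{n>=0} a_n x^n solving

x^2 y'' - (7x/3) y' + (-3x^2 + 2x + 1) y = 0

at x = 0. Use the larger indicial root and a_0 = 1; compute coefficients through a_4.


Write in Frobenius form y'' + (p(x)/x) y' + (q(x)/x^2) y = 0:
  p(x) = -7/3,  q(x) = -3x^2 + 2x + 1.
Indicial equation: r(r-1) + (-7/3) r + (1) = 0 -> roots r_1 = 3, r_2 = 1/3.
Take r = r_1 = 3. Let y(x) = x^r sum_{n>=0} a_n x^n with a_0 = 1.
Substitute y = x^r sum a_n x^n and match x^{r+n}. The recurrence is
  D(n) a_n + 2 a_{n-1} - 3 a_{n-2} = 0,  where D(n) = (r+n)(r+n-1) + (-7/3)(r+n) + (1).
  a_n = [-2 a_{n-1} + 3 a_{n-2}] / D(n).
Since the indicial polynomial factors as (r - r_1)(r - r_2), D(n) = (r_1 + n - r_1)(r_1 + n - r_2) = n(n + 8/3).
Evaluating step by step (a_0 = 1):
  n = 1: D(1) = 1(1 + 8/3) = 11/3; numerator = -2(1) = -2; a_1 = (-2)/(11/3) = -6/11
  n = 2: D(2) = 2(2 + 8/3) = 28/3; numerator = -2(-6/11) + 3(1) = 45/11; a_2 = (45/11)/(28/3) = 135/308
  n = 3: D(3) = 3(3 + 8/3) = 17; numerator = -2(135/308) + 3(-6/11) = -387/154; a_3 = (-387/154)/(17) = -387/2618
  n = 4: D(4) = 4(4 + 8/3) = 80/3; numerator = -2(-387/2618) + 3(135/308) = 8433/5236; a_4 = (8433/5236)/(80/3) = 25299/418880

r = 3; a_0 = 1; a_1 = -6/11; a_2 = 135/308; a_3 = -387/2618; a_4 = 25299/418880


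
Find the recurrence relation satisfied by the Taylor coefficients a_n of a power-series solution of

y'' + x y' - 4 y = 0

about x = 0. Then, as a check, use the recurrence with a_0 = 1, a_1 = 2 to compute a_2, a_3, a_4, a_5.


Substitute y = sum_n a_n x^n.
y''(x) has coefficient (n+2)(n+1) a_{n+2} at x^n;
x y'(x) has coefficient n a_n at x^n (shift);
-4 y(x) has coefficient -4 a_n at x^n.
Matching x^n: (n+2)(n+1) a_{n+2} + (n - 4) a_n = 0.
Thus a_{n+2} = (-n + 4) / ((n+1)(n+2)) * a_n.

Check with a_0 = 1, a_1 = 2 (apply the recurrence for n = 0, 1, 2, 3): a_0 = 1, a_1 = 2, a_2 = 2, a_3 = 1, a_4 = 1/3, a_5 = 1/20.

a_(n+2) = (-n + 4) / ((n+1)(n+2)) * a_n; check: a_0 = 1, a_1 = 2, a_2 = 2, a_3 = 1, a_4 = 1/3, a_5 = 1/20


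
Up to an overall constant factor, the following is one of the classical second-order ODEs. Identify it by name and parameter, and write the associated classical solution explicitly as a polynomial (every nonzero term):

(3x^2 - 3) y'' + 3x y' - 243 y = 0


All three coefficients share the factor -3; dividing through by -3 gives  (1 - x^2) y'' - x y' + 81 y = 0.
This matches the Chebyshev equation (1 - x^2) y'' - x y' + n^2 y = 0 (note the -x y' term, not -2x y') with n^2 = 81, so n = 9; the polynomial solution is T_9(x).
With y = sum_k a_k x^k, matching x^k gives (k+2)(k+1) a_{k+2} = (k^2 - n^2) a_k = (k - 9)(k + 9) a_k. The right side vanishes at k = 9, so the series with the parity of 9 terminates at degree 9.
Standard normalization: leading coefficient of T_n is 2^(n-1), so a_9 = 2^8 = 256. Work downward with a_k = (k+1)(k+2) a_{k+2} / ((k - 9)(k + 9)):
  a_7 = (8)(9)(256) / ((7 - 9)(7 + 9)) = 18432/(-32) = -576
  a_5 = (6)(7)(-576) / ((5 - 9)(5 + 9)) = -24192/(-56) = 432
  a_3 = (4)(5)(432) / ((3 - 9)(3 + 9)) = 8640/(-72) = -120
  a_1 = (2)(3)(-120) / ((1 - 9)(1 + 9)) = -720/(-80) = 9
Hence T_9(x) = 256 x^9 - 576 x^7 + 432 x^5 - 120 x^3 + 9 x.

T_9(x); series = 256 x^9 - 576 x^7 + 432 x^5 - 120 x^3 + 9 x
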